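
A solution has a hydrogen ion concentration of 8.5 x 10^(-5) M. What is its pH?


pH = -log10([H+])
pH = -log10(8.5 x 10^(-5))
pH = 4.0706

4.0706


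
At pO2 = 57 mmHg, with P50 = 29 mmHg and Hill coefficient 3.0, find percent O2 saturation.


Y = pO2^n / (P50^n + pO2^n)
Y = 57^3.0 / (29^3.0 + 57^3.0)
Y = 88.36%

88.36%


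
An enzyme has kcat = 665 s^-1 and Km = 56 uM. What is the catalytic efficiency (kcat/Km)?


Catalytic efficiency = kcat / Km
= 665 / 56
= 11.875 uM^-1*s^-1

11.875 uM^-1*s^-1


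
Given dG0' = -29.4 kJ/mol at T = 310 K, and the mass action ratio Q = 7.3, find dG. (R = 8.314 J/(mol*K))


dG = dG0' + RT * ln(Q) / 1000
dG = -29.4 + 8.314 * 310 * ln(7.3) / 1000
dG = -24.2766 kJ/mol

-24.2766 kJ/mol


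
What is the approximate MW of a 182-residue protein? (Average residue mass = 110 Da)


MW = n_residues * 110 Da
MW = 182 * 110
MW = 20020 Da

20020 Da


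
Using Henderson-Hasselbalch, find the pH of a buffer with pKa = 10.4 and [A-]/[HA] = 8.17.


pH = pKa + log10([A-]/[HA])
pH = 10.4 + log10(8.17)
pH = 11.3122

11.3122


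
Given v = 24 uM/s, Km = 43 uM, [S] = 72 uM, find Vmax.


Vmax = v * (Km + [S]) / [S]
Vmax = 24 * (43 + 72) / 72
Vmax = 38.3333 uM/s

38.3333 uM/s


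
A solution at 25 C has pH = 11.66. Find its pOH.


pOH = 14 - pH
pOH = 14 - 11.66
pOH = 2.34

2.34


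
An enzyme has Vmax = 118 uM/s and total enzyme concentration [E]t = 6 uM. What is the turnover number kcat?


kcat = Vmax / [E]t
kcat = 118 / 6
kcat = 19.6667 s^-1

19.6667 s^-1


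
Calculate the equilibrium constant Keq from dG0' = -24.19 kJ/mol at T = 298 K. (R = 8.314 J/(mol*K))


Keq = exp(-dG0 * 1000 / (R * T))
Keq = exp(-(-24.19) * 1000 / (8.314 * 298))
Keq = 17388.9657

17388.9657


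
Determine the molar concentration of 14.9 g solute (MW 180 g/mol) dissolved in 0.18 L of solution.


C = (mass / MW) / volume
C = (14.9 / 180) / 0.18
C = 0.4599 M

0.4599 M


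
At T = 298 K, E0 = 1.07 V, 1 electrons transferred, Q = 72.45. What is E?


E = E0 - (RT/nF) * ln(Q)
E = 1.07 - (8.314 * 298 / (1 * 96485)) * ln(72.45)
E = 0.96 V

0.96 V


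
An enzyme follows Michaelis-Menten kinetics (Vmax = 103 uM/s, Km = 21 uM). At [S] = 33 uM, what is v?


v = Vmax * [S] / (Km + [S])
v = 103 * 33 / (21 + 33)
v = 62.9444 uM/s

62.9444 uM/s


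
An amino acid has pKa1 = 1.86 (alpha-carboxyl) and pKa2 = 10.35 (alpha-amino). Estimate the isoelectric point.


pI = (pKa1 + pKa2) / 2
pI = (1.86 + 10.35) / 2
pI = 6.105

6.105


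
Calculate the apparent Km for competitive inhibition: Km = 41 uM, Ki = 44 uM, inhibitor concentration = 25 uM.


Km_app = Km * (1 + [I]/Ki)
Km_app = 41 * (1 + 25/44)
Km_app = 64.2955 uM

64.2955 uM


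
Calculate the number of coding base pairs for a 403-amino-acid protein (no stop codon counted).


Each amino acid = 1 codon = 3 bp
bp = 403 * 3 = 1209 bp

1209 bp


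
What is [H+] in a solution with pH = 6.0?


[H+] = 10^(-pH)
[H+] = 10^(-6.0)
[H+] = 1.000e-06 M

1.000e-06 M


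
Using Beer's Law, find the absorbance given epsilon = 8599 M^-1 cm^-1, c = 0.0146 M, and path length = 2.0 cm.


A = epsilon * c * l
A = 8599 * 0.0146 * 2.0
A = 251.0908

251.0908


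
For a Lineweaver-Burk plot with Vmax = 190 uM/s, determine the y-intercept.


y-intercept = 1/Vmax
= 1/190
= 0.0053 s/uM

0.0053 s/uM


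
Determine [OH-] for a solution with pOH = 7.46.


[OH-] = 10^(-pOH)
[OH-] = 10^(-7.46)
[OH-] = 3.467e-08 M

3.467e-08 M


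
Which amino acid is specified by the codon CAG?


Standard genetic code lookup.
Codon CAG -> Gln

Gln


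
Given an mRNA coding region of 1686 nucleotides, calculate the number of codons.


codons = nucleotides / 3
codons = 1686 / 3 = 562

562


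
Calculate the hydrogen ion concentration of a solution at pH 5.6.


[H+] = 10^(-pH)
[H+] = 10^(-5.6)
[H+] = 2.512e-06 M

2.512e-06 M


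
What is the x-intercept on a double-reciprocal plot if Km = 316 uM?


x-intercept = -1/Km
= -1/316
= -0.0032 1/uM

-0.0032 1/uM


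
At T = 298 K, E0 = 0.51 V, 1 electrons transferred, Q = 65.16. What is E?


E = E0 - (RT/nF) * ln(Q)
E = 0.51 - (8.314 * 298 / (1 * 96485)) * ln(65.16)
E = 0.4027 V

0.4027 V


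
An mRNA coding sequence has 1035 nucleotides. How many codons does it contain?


codons = nucleotides / 3
codons = 1035 / 3 = 345

345


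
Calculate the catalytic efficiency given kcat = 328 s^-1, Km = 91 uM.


Catalytic efficiency = kcat / Km
= 328 / 91
= 3.6044 uM^-1*s^-1

3.6044 uM^-1*s^-1


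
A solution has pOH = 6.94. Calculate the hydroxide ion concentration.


[OH-] = 10^(-pOH)
[OH-] = 10^(-6.94)
[OH-] = 1.148e-07 M

1.148e-07 M


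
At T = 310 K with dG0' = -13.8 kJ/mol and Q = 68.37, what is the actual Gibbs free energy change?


dG = dG0' + RT * ln(Q) / 1000
dG = -13.8 + 8.314 * 310 * ln(68.37) / 1000
dG = -2.9109 kJ/mol

-2.9109 kJ/mol


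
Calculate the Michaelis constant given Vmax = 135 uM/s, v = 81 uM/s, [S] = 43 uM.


Km = [S] * (Vmax - v) / v
Km = 43 * (135 - 81) / 81
Km = 28.6667 uM

28.6667 uM


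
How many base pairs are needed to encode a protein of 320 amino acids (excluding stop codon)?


Each amino acid = 1 codon = 3 bp
bp = 320 * 3 = 960 bp

960 bp


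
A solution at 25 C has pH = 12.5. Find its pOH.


pOH = 14 - pH
pOH = 14 - 12.5
pOH = 1.5

1.5


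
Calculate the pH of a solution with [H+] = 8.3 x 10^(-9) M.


pH = -log10([H+])
pH = -log10(8.3 x 10^(-9))
pH = 8.0809

8.0809


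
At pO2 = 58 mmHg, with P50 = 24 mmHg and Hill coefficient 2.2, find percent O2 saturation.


Y = pO2^n / (P50^n + pO2^n)
Y = 58^2.2 / (24^2.2 + 58^2.2)
Y = 87.45%

87.45%


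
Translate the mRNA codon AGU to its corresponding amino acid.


Standard genetic code lookup.
Codon AGU -> Ser

Ser


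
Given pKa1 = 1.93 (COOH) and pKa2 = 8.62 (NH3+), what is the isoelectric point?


pI = (pKa1 + pKa2) / 2
pI = (1.93 + 8.62) / 2
pI = 5.275

5.275


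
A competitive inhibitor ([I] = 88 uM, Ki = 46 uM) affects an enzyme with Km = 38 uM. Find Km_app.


Km_app = Km * (1 + [I]/Ki)
Km_app = 38 * (1 + 88/46)
Km_app = 110.6957 uM

110.6957 uM


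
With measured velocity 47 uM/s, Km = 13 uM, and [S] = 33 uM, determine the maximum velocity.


Vmax = v * (Km + [S]) / [S]
Vmax = 47 * (13 + 33) / 33
Vmax = 65.5152 uM/s

65.5152 uM/s


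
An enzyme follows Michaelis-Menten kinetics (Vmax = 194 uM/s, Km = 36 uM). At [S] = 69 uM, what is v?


v = Vmax * [S] / (Km + [S])
v = 194 * 69 / (36 + 69)
v = 127.4857 uM/s

127.4857 uM/s


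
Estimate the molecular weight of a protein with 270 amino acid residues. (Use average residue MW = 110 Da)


MW = n_residues * 110 Da
MW = 270 * 110
MW = 29700 Da

29700 Da


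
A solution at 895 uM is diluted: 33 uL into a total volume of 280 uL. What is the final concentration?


C2 = C1 * V1 / V2
C2 = 895 * 33 / 280
C2 = 105.4821 uM

105.4821 uM


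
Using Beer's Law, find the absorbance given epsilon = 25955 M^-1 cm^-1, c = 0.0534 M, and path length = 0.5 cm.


A = epsilon * c * l
A = 25955 * 0.0534 * 0.5
A = 692.9985

692.9985


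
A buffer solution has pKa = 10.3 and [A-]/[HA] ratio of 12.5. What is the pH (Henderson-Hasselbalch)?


pH = pKa + log10([A-]/[HA])
pH = 10.3 + log10(12.5)
pH = 11.3969

11.3969


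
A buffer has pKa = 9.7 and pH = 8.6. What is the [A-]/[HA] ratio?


[A-]/[HA] = 10^(pH - pKa)
= 10^(8.6 - 9.7)
= 0.0794

0.0794


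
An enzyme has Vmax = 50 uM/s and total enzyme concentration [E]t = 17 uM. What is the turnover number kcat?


kcat = Vmax / [E]t
kcat = 50 / 17
kcat = 2.9412 s^-1

2.9412 s^-1


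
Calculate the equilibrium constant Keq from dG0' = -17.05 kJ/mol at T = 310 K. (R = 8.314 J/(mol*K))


Keq = exp(-dG0 * 1000 / (R * T))
Keq = exp(-(-17.05) * 1000 / (8.314 * 310))
Keq = 746.4642

746.4642


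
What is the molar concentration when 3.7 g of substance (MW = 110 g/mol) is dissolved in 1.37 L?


C = (mass / MW) / volume
C = (3.7 / 110) / 1.37
C = 0.0246 M

0.0246 M


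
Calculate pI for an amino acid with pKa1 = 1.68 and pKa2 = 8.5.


pI = (pKa1 + pKa2) / 2
pI = (1.68 + 8.5) / 2
pI = 5.09

5.09


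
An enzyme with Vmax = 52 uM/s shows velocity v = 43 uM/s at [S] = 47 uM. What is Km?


Km = [S] * (Vmax - v) / v
Km = 47 * (52 - 43) / 43
Km = 9.8372 uM

9.8372 uM


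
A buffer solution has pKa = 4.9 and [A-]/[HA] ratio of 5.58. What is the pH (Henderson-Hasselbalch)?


pH = pKa + log10([A-]/[HA])
pH = 4.9 + log10(5.58)
pH = 5.6466

5.6466


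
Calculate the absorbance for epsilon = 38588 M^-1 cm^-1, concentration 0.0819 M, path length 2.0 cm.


A = epsilon * c * l
A = 38588 * 0.0819 * 2.0
A = 6320.7144

6320.7144


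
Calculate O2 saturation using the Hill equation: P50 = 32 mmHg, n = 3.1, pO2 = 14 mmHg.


Y = pO2^n / (P50^n + pO2^n)
Y = 14^3.1 / (32^3.1 + 14^3.1)
Y = 7.16%

7.16%


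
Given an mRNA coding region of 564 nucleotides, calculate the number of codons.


codons = nucleotides / 3
codons = 564 / 3 = 188

188


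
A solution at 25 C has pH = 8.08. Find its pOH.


pOH = 14 - pH
pOH = 14 - 8.08
pOH = 5.92

5.92


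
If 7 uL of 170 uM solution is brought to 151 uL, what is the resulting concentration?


C2 = C1 * V1 / V2
C2 = 170 * 7 / 151
C2 = 7.8808 uM

7.8808 uM


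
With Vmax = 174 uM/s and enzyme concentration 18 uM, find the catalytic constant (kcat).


kcat = Vmax / [E]t
kcat = 174 / 18
kcat = 9.6667 s^-1

9.6667 s^-1


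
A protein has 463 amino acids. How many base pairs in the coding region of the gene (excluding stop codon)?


Each amino acid = 1 codon = 3 bp
bp = 463 * 3 = 1389 bp

1389 bp


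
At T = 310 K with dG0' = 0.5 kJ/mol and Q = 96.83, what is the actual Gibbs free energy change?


dG = dG0' + RT * ln(Q) / 1000
dG = 0.5 + 8.314 * 310 * ln(96.83) / 1000
dG = 12.2861 kJ/mol

12.2861 kJ/mol


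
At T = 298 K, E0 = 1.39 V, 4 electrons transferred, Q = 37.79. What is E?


E = E0 - (RT/nF) * ln(Q)
E = 1.39 - (8.314 * 298 / (4 * 96485)) * ln(37.79)
E = 1.3667 V

1.3667 V


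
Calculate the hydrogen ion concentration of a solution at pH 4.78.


[H+] = 10^(-pH)
[H+] = 10^(-4.78)
[H+] = 1.660e-05 M

1.660e-05 M


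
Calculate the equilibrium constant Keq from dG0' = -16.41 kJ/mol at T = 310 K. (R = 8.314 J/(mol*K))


Keq = exp(-dG0 * 1000 / (R * T))
Keq = exp(-(-16.41) * 1000 / (8.314 * 310))
Keq = 582.3255

582.3255


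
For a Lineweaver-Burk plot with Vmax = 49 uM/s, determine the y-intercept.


y-intercept = 1/Vmax
= 1/49
= 0.0204 s/uM

0.0204 s/uM


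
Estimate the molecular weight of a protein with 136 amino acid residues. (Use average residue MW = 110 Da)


MW = n_residues * 110 Da
MW = 136 * 110
MW = 14960 Da

14960 Da


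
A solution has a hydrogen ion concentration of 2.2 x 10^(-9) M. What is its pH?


pH = -log10([H+])
pH = -log10(2.2 x 10^(-9))
pH = 8.6576

8.6576


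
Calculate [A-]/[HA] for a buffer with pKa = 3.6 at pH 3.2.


[A-]/[HA] = 10^(pH - pKa)
= 10^(3.2 - 3.6)
= 0.3981

0.3981


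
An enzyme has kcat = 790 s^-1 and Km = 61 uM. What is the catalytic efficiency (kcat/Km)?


Catalytic efficiency = kcat / Km
= 790 / 61
= 12.9508 uM^-1*s^-1

12.9508 uM^-1*s^-1


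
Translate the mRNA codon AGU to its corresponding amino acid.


Standard genetic code lookup.
Codon AGU -> Ser

Ser


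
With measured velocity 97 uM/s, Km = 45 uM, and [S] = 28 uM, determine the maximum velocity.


Vmax = v * (Km + [S]) / [S]
Vmax = 97 * (45 + 28) / 28
Vmax = 252.8929 uM/s

252.8929 uM/s


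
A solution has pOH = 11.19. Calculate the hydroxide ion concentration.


[OH-] = 10^(-pOH)
[OH-] = 10^(-11.19)
[OH-] = 6.457e-12 M

6.457e-12 M


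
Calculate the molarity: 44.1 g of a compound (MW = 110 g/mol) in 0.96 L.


C = (mass / MW) / volume
C = (44.1 / 110) / 0.96
C = 0.4176 M

0.4176 M


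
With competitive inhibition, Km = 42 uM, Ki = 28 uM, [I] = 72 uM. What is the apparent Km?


Km_app = Km * (1 + [I]/Ki)
Km_app = 42 * (1 + 72/28)
Km_app = 150.0 uM

150.0 uM


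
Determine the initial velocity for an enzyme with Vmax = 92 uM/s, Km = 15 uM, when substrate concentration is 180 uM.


v = Vmax * [S] / (Km + [S])
v = 92 * 180 / (15 + 180)
v = 84.9231 uM/s

84.9231 uM/s


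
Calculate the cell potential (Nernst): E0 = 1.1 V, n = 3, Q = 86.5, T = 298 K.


E = E0 - (RT/nF) * ln(Q)
E = 1.1 - (8.314 * 298 / (3 * 96485)) * ln(86.5)
E = 1.0618 V

1.0618 V


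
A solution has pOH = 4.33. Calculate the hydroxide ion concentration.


[OH-] = 10^(-pOH)
[OH-] = 10^(-4.33)
[OH-] = 4.677e-05 M

4.677e-05 M


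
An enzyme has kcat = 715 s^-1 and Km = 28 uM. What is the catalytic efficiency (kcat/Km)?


Catalytic efficiency = kcat / Km
= 715 / 28
= 25.5357 uM^-1*s^-1

25.5357 uM^-1*s^-1


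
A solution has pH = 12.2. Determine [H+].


[H+] = 10^(-pH)
[H+] = 10^(-12.2)
[H+] = 6.310e-13 M

6.310e-13 M


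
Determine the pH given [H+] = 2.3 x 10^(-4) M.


pH = -log10([H+])
pH = -log10(2.3 x 10^(-4))
pH = 3.6383

3.6383


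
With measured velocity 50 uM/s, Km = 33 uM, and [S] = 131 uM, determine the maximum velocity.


Vmax = v * (Km + [S]) / [S]
Vmax = 50 * (33 + 131) / 131
Vmax = 62.5954 uM/s

62.5954 uM/s


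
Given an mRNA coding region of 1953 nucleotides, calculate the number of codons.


codons = nucleotides / 3
codons = 1953 / 3 = 651

651


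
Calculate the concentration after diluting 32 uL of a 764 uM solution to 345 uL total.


C2 = C1 * V1 / V2
C2 = 764 * 32 / 345
C2 = 70.8638 uM

70.8638 uM


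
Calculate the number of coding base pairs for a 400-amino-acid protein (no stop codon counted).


Each amino acid = 1 codon = 3 bp
bp = 400 * 3 = 1200 bp

1200 bp


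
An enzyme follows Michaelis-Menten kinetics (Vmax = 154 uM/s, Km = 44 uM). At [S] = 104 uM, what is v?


v = Vmax * [S] / (Km + [S])
v = 154 * 104 / (44 + 104)
v = 108.2162 uM/s

108.2162 uM/s


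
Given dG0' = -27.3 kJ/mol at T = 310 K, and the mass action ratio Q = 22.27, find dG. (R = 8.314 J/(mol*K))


dG = dG0' + RT * ln(Q) / 1000
dG = -27.3 + 8.314 * 310 * ln(22.27) / 1000
dG = -19.3019 kJ/mol

-19.3019 kJ/mol


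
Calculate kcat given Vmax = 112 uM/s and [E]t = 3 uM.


kcat = Vmax / [E]t
kcat = 112 / 3
kcat = 37.3333 s^-1

37.3333 s^-1


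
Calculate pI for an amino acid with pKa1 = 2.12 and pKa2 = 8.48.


pI = (pKa1 + pKa2) / 2
pI = (2.12 + 8.48) / 2
pI = 5.3

5.3


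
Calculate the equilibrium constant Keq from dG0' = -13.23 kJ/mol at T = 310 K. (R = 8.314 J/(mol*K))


Keq = exp(-dG0 * 1000 / (R * T))
Keq = exp(-(-13.23) * 1000 / (8.314 * 310))
Keq = 169.5587

169.5587


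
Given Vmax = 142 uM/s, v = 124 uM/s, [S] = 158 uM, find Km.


Km = [S] * (Vmax - v) / v
Km = 158 * (142 - 124) / 124
Km = 22.9355 uM

22.9355 uM


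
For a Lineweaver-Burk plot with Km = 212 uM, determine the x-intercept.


x-intercept = -1/Km
= -1/212
= -0.0047 1/uM

-0.0047 1/uM


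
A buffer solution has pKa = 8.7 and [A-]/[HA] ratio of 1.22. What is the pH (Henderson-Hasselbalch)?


pH = pKa + log10([A-]/[HA])
pH = 8.7 + log10(1.22)
pH = 8.7864

8.7864


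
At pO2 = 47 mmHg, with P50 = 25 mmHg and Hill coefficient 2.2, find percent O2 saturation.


Y = pO2^n / (P50^n + pO2^n)
Y = 47^2.2 / (25^2.2 + 47^2.2)
Y = 80.04%

80.04%


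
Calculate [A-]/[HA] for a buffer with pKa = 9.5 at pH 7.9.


[A-]/[HA] = 10^(pH - pKa)
= 10^(7.9 - 9.5)
= 0.0251

0.0251


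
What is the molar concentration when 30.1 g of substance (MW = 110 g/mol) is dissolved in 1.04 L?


C = (mass / MW) / volume
C = (30.1 / 110) / 1.04
C = 0.2631 M

0.2631 M


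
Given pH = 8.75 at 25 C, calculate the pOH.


pOH = 14 - pH
pOH = 14 - 8.75
pOH = 5.25

5.25


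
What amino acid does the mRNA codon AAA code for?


Standard genetic code lookup.
Codon AAA -> Lys

Lys


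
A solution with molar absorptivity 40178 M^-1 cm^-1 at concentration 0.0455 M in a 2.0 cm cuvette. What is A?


A = epsilon * c * l
A = 40178 * 0.0455 * 2.0
A = 3656.198

3656.198


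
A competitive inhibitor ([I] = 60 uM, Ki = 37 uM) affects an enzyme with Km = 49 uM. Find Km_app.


Km_app = Km * (1 + [I]/Ki)
Km_app = 49 * (1 + 60/37)
Km_app = 128.4595 uM

128.4595 uM


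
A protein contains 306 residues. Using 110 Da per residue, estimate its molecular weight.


MW = n_residues * 110 Da
MW = 306 * 110
MW = 33660 Da

33660 Da


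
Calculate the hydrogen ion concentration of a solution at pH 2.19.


[H+] = 10^(-pH)
[H+] = 10^(-2.19)
[H+] = 0.0065 M

0.0065 M


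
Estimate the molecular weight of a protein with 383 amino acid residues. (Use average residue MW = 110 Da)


MW = n_residues * 110 Da
MW = 383 * 110
MW = 42130 Da

42130 Da


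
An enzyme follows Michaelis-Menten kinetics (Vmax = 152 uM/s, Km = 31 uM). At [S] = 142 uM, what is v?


v = Vmax * [S] / (Km + [S])
v = 152 * 142 / (31 + 142)
v = 124.763 uM/s

124.763 uM/s


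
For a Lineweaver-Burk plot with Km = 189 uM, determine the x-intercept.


x-intercept = -1/Km
= -1/189
= -0.0053 1/uM

-0.0053 1/uM


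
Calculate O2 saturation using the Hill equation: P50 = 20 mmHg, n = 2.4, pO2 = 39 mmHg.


Y = pO2^n / (P50^n + pO2^n)
Y = 39^2.4 / (20^2.4 + 39^2.4)
Y = 83.24%

83.24%


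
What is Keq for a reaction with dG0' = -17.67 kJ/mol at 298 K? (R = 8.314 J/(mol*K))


Keq = exp(-dG0 * 1000 / (R * T))
Keq = exp(-(-17.67) * 1000 / (8.314 * 298))
Keq = 1251.3552

1251.3552


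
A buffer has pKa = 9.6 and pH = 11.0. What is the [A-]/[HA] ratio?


[A-]/[HA] = 10^(pH - pKa)
= 10^(11.0 - 9.6)
= 25.1189

25.1189


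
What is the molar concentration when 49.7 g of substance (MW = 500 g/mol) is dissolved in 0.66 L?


C = (mass / MW) / volume
C = (49.7 / 500) / 0.66
C = 0.1506 M

0.1506 M


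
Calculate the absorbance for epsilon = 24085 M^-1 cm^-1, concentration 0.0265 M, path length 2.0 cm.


A = epsilon * c * l
A = 24085 * 0.0265 * 2.0
A = 1276.505

1276.505


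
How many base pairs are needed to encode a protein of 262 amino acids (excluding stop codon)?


Each amino acid = 1 codon = 3 bp
bp = 262 * 3 = 786 bp

786 bp


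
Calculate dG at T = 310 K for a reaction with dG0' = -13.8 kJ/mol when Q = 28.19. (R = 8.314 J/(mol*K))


dG = dG0' + RT * ln(Q) / 1000
dG = -13.8 + 8.314 * 310 * ln(28.19) / 1000
dG = -5.1943 kJ/mol

-5.1943 kJ/mol


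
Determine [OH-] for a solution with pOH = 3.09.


[OH-] = 10^(-pOH)
[OH-] = 10^(-3.09)
[OH-] = 8.128e-04 M

8.128e-04 M


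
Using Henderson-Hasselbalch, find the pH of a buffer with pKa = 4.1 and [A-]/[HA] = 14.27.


pH = pKa + log10([A-]/[HA])
pH = 4.1 + log10(14.27)
pH = 5.2544

5.2544


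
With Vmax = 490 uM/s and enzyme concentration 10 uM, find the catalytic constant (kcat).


kcat = Vmax / [E]t
kcat = 490 / 10
kcat = 49.0 s^-1

49.0 s^-1


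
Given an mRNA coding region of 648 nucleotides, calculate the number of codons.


codons = nucleotides / 3
codons = 648 / 3 = 216

216


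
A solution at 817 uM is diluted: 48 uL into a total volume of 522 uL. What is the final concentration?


C2 = C1 * V1 / V2
C2 = 817 * 48 / 522
C2 = 75.1264 uM

75.1264 uM


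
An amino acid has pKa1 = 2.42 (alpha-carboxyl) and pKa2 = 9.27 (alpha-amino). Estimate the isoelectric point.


pI = (pKa1 + pKa2) / 2
pI = (2.42 + 9.27) / 2
pI = 5.845

5.845


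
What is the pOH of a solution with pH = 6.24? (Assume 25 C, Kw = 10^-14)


pOH = 14 - pH
pOH = 14 - 6.24
pOH = 7.76

7.76


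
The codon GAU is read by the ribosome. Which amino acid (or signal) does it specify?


Standard genetic code lookup.
Codon GAU -> Asp

Asp


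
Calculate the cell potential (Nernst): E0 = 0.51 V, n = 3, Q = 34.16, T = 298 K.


E = E0 - (RT/nF) * ln(Q)
E = 0.51 - (8.314 * 298 / (3 * 96485)) * ln(34.16)
E = 0.4798 V

0.4798 V


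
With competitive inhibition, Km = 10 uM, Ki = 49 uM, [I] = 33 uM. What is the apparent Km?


Km_app = Km * (1 + [I]/Ki)
Km_app = 10 * (1 + 33/49)
Km_app = 16.7347 uM

16.7347 uM


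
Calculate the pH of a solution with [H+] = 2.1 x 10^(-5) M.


pH = -log10([H+])
pH = -log10(2.1 x 10^(-5))
pH = 4.6778

4.6778


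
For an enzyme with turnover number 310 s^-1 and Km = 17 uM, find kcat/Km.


Catalytic efficiency = kcat / Km
= 310 / 17
= 18.2353 uM^-1*s^-1

18.2353 uM^-1*s^-1


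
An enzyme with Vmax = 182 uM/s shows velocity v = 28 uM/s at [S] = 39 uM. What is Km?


Km = [S] * (Vmax - v) / v
Km = 39 * (182 - 28) / 28
Km = 214.5 uM

214.5 uM


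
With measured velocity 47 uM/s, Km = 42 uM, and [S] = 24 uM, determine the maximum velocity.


Vmax = v * (Km + [S]) / [S]
Vmax = 47 * (42 + 24) / 24
Vmax = 129.25 uM/s

129.25 uM/s


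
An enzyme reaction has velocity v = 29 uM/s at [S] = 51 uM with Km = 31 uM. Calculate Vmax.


Vmax = v * (Km + [S]) / [S]
Vmax = 29 * (31 + 51) / 51
Vmax = 46.6275 uM/s

46.6275 uM/s


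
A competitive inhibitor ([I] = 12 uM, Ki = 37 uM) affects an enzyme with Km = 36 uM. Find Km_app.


Km_app = Km * (1 + [I]/Ki)
Km_app = 36 * (1 + 12/37)
Km_app = 47.6757 uM

47.6757 uM


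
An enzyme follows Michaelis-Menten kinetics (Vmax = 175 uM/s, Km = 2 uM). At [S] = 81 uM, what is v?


v = Vmax * [S] / (Km + [S])
v = 175 * 81 / (2 + 81)
v = 170.7831 uM/s

170.7831 uM/s


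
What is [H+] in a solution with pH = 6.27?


[H+] = 10^(-pH)
[H+] = 10^(-6.27)
[H+] = 5.370e-07 M

5.370e-07 M


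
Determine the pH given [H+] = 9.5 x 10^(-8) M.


pH = -log10([H+])
pH = -log10(9.5 x 10^(-8))
pH = 7.0223

7.0223


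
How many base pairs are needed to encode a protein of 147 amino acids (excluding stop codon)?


Each amino acid = 1 codon = 3 bp
bp = 147 * 3 = 441 bp

441 bp


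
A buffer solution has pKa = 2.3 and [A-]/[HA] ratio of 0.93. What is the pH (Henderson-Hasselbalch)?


pH = pKa + log10([A-]/[HA])
pH = 2.3 + log10(0.93)
pH = 2.2685

2.2685


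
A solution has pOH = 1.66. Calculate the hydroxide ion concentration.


[OH-] = 10^(-pOH)
[OH-] = 10^(-1.66)
[OH-] = 0.0219 M

0.0219 M


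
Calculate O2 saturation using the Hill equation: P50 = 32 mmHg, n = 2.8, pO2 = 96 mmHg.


Y = pO2^n / (P50^n + pO2^n)
Y = 96^2.8 / (32^2.8 + 96^2.8)
Y = 95.59%

95.59%


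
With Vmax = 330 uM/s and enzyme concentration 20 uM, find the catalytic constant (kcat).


kcat = Vmax / [E]t
kcat = 330 / 20
kcat = 16.5 s^-1

16.5 s^-1


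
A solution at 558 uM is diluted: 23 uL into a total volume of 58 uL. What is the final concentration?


C2 = C1 * V1 / V2
C2 = 558 * 23 / 58
C2 = 221.2759 uM

221.2759 uM


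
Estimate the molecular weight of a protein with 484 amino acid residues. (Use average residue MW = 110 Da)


MW = n_residues * 110 Da
MW = 484 * 110
MW = 53240 Da

53240 Da


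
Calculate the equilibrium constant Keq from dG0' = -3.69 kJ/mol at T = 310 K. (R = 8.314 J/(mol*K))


Keq = exp(-dG0 * 1000 / (R * T))
Keq = exp(-(-3.69) * 1000 / (8.314 * 310))
Keq = 4.1858

4.1858


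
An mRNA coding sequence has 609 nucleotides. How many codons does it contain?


codons = nucleotides / 3
codons = 609 / 3 = 203

203


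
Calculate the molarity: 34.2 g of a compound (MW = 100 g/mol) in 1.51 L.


C = (mass / MW) / volume
C = (34.2 / 100) / 1.51
C = 0.2265 M

0.2265 M


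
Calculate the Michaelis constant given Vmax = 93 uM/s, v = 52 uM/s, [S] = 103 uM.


Km = [S] * (Vmax - v) / v
Km = 103 * (93 - 52) / 52
Km = 81.2115 uM

81.2115 uM


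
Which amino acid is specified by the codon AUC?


Standard genetic code lookup.
Codon AUC -> Ile

Ile


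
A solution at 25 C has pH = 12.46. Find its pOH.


pOH = 14 - pH
pOH = 14 - 12.46
pOH = 1.54

1.54


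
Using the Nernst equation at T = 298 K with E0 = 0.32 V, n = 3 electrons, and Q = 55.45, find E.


E = E0 - (RT/nF) * ln(Q)
E = 0.32 - (8.314 * 298 / (3 * 96485)) * ln(55.45)
E = 0.2856 V

0.2856 V


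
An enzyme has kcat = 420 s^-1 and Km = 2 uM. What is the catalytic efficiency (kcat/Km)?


Catalytic efficiency = kcat / Km
= 420 / 2
= 210.0 uM^-1*s^-1

210.0 uM^-1*s^-1


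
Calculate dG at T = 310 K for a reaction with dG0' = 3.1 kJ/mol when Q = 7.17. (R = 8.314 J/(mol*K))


dG = dG0' + RT * ln(Q) / 1000
dG = 3.1 + 8.314 * 310 * ln(7.17) / 1000
dG = 8.1771 kJ/mol

8.1771 kJ/mol


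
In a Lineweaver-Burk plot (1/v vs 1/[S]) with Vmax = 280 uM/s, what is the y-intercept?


y-intercept = 1/Vmax
= 1/280
= 0.0036 s/uM

0.0036 s/uM


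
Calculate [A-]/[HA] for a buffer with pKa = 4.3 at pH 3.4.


[A-]/[HA] = 10^(pH - pKa)
= 10^(3.4 - 4.3)
= 0.1259

0.1259


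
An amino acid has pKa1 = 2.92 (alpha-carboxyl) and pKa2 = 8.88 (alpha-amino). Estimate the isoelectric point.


pI = (pKa1 + pKa2) / 2
pI = (2.92 + 8.88) / 2
pI = 5.9

5.9


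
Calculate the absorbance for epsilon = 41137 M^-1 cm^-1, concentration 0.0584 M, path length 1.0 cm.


A = epsilon * c * l
A = 41137 * 0.0584 * 1.0
A = 2402.4008

2402.4008


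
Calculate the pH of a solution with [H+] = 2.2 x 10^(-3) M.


pH = -log10([H+])
pH = -log10(2.2 x 10^(-3))
pH = 2.6576

2.6576


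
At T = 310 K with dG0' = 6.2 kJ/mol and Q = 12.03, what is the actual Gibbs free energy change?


dG = dG0' + RT * ln(Q) / 1000
dG = 6.2 + 8.314 * 310 * ln(12.03) / 1000
dG = 12.6109 kJ/mol

12.6109 kJ/mol


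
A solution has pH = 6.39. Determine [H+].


[H+] = 10^(-pH)
[H+] = 10^(-6.39)
[H+] = 4.074e-07 M

4.074e-07 M


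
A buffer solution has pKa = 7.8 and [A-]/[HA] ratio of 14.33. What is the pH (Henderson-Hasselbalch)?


pH = pKa + log10([A-]/[HA])
pH = 7.8 + log10(14.33)
pH = 8.9562

8.9562


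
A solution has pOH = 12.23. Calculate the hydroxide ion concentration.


[OH-] = 10^(-pOH)
[OH-] = 10^(-12.23)
[OH-] = 5.888e-13 M

5.888e-13 M


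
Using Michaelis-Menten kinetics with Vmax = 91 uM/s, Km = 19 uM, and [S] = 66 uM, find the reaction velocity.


v = Vmax * [S] / (Km + [S])
v = 91 * 66 / (19 + 66)
v = 70.6588 uM/s

70.6588 uM/s


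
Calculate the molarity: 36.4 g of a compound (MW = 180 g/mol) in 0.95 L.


C = (mass / MW) / volume
C = (36.4 / 180) / 0.95
C = 0.2129 M

0.2129 M


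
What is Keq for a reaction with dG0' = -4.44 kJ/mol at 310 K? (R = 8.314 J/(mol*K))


Keq = exp(-dG0 * 1000 / (R * T))
Keq = exp(-(-4.44) * 1000 / (8.314 * 310))
Keq = 5.5997

5.5997


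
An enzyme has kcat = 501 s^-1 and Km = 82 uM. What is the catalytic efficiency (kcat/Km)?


Catalytic efficiency = kcat / Km
= 501 / 82
= 6.1098 uM^-1*s^-1

6.1098 uM^-1*s^-1


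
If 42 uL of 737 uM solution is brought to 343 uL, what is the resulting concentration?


C2 = C1 * V1 / V2
C2 = 737 * 42 / 343
C2 = 90.2449 uM

90.2449 uM


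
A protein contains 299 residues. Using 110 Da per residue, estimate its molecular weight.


MW = n_residues * 110 Da
MW = 299 * 110
MW = 32890 Da

32890 Da


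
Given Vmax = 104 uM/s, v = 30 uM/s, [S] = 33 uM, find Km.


Km = [S] * (Vmax - v) / v
Km = 33 * (104 - 30) / 30
Km = 81.4 uM

81.4 uM


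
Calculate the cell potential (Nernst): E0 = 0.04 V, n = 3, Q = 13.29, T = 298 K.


E = E0 - (RT/nF) * ln(Q)
E = 0.04 - (8.314 * 298 / (3 * 96485)) * ln(13.29)
E = 0.0179 V

0.0179 V


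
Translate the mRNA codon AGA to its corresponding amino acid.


Standard genetic code lookup.
Codon AGA -> Arg

Arg


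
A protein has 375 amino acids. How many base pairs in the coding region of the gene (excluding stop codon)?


Each amino acid = 1 codon = 3 bp
bp = 375 * 3 = 1125 bp

1125 bp


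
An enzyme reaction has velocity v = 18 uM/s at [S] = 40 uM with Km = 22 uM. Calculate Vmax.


Vmax = v * (Km + [S]) / [S]
Vmax = 18 * (22 + 40) / 40
Vmax = 27.9 uM/s

27.9 uM/s


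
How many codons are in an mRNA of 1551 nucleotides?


codons = nucleotides / 3
codons = 1551 / 3 = 517

517


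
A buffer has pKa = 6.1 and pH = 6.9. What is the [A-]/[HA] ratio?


[A-]/[HA] = 10^(pH - pKa)
= 10^(6.9 - 6.1)
= 6.3096

6.3096


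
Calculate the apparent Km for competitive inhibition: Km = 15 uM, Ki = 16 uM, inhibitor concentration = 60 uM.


Km_app = Km * (1 + [I]/Ki)
Km_app = 15 * (1 + 60/16)
Km_app = 71.25 uM

71.25 uM


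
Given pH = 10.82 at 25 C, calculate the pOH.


pOH = 14 - pH
pOH = 14 - 10.82
pOH = 3.18

3.18


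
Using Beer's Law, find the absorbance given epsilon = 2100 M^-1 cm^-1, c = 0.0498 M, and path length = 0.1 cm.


A = epsilon * c * l
A = 2100 * 0.0498 * 0.1
A = 10.458

10.458


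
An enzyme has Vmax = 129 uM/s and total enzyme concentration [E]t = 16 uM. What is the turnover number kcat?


kcat = Vmax / [E]t
kcat = 129 / 16
kcat = 8.0625 s^-1

8.0625 s^-1


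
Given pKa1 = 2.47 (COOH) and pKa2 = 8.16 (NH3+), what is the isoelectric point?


pI = (pKa1 + pKa2) / 2
pI = (2.47 + 8.16) / 2
pI = 5.315

5.315


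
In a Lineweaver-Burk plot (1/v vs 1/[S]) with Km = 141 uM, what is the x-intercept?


x-intercept = -1/Km
= -1/141
= -0.0071 1/uM

-0.0071 1/uM


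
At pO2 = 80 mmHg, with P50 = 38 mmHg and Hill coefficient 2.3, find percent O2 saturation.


Y = pO2^n / (P50^n + pO2^n)
Y = 80^2.3 / (38^2.3 + 80^2.3)
Y = 84.71%

84.71%


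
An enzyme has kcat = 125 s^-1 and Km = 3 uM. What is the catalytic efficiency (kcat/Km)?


Catalytic efficiency = kcat / Km
= 125 / 3
= 41.6667 uM^-1*s^-1

41.6667 uM^-1*s^-1


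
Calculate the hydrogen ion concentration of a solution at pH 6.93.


[H+] = 10^(-pH)
[H+] = 10^(-6.93)
[H+] = 1.175e-07 M

1.175e-07 M


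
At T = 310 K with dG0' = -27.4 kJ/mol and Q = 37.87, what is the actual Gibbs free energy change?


dG = dG0' + RT * ln(Q) / 1000
dG = -27.4 + 8.314 * 310 * ln(37.87) / 1000
dG = -18.0335 kJ/mol

-18.0335 kJ/mol


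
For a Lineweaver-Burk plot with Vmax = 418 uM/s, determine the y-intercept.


y-intercept = 1/Vmax
= 1/418
= 0.0024 s/uM

0.0024 s/uM


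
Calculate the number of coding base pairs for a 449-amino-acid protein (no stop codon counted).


Each amino acid = 1 codon = 3 bp
bp = 449 * 3 = 1347 bp

1347 bp


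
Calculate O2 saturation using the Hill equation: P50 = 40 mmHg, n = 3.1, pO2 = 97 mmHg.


Y = pO2^n / (P50^n + pO2^n)
Y = 97^3.1 / (40^3.1 + 97^3.1)
Y = 93.97%

93.97%


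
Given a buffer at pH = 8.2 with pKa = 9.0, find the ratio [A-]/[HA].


[A-]/[HA] = 10^(pH - pKa)
= 10^(8.2 - 9.0)
= 0.1585

0.1585


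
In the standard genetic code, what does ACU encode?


Standard genetic code lookup.
Codon ACU -> Thr

Thr


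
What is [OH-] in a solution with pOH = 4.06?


[OH-] = 10^(-pOH)
[OH-] = 10^(-4.06)
[OH-] = 8.710e-05 M

8.710e-05 M


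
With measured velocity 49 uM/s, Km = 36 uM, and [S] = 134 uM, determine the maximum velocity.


Vmax = v * (Km + [S]) / [S]
Vmax = 49 * (36 + 134) / 134
Vmax = 62.1642 uM/s

62.1642 uM/s


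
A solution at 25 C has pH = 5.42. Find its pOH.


pOH = 14 - pH
pOH = 14 - 5.42
pOH = 8.58

8.58


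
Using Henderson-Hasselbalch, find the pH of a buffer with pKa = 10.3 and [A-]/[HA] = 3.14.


pH = pKa + log10([A-]/[HA])
pH = 10.3 + log10(3.14)
pH = 10.7969

10.7969


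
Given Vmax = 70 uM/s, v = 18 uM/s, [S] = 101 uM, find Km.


Km = [S] * (Vmax - v) / v
Km = 101 * (70 - 18) / 18
Km = 291.7778 uM

291.7778 uM


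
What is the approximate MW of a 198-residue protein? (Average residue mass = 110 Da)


MW = n_residues * 110 Da
MW = 198 * 110
MW = 21780 Da

21780 Da


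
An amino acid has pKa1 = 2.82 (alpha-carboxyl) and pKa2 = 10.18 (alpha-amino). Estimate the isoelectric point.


pI = (pKa1 + pKa2) / 2
pI = (2.82 + 10.18) / 2
pI = 6.5

6.5


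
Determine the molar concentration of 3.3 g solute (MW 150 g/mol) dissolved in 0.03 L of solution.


C = (mass / MW) / volume
C = (3.3 / 150) / 0.03
C = 0.7333 M

0.7333 M


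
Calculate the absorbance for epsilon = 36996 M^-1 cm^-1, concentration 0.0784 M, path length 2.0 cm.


A = epsilon * c * l
A = 36996 * 0.0784 * 2.0
A = 5800.9728

5800.9728


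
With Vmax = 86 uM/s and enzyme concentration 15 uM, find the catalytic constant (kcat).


kcat = Vmax / [E]t
kcat = 86 / 15
kcat = 5.7333 s^-1

5.7333 s^-1


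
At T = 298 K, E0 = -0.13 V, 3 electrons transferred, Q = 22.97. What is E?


E = E0 - (RT/nF) * ln(Q)
E = -0.13 - (8.314 * 298 / (3 * 96485)) * ln(22.97)
E = -0.1568 V

-0.1568 V


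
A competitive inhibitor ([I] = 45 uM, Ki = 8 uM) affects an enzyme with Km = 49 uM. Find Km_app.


Km_app = Km * (1 + [I]/Ki)
Km_app = 49 * (1 + 45/8)
Km_app = 324.625 uM

324.625 uM


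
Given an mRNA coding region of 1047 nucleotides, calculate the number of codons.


codons = nucleotides / 3
codons = 1047 / 3 = 349

349


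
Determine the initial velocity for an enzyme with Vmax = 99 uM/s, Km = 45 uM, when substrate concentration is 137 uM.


v = Vmax * [S] / (Km + [S])
v = 99 * 137 / (45 + 137)
v = 74.522 uM/s

74.522 uM/s


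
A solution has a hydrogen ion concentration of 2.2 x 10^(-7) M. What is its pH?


pH = -log10([H+])
pH = -log10(2.2 x 10^(-7))
pH = 6.6576

6.6576


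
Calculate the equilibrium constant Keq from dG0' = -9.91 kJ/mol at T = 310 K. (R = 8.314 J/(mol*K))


Keq = exp(-dG0 * 1000 / (R * T))
Keq = exp(-(-9.91) * 1000 / (8.314 * 310))
Keq = 46.761

46.761


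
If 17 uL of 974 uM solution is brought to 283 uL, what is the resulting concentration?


C2 = C1 * V1 / V2
C2 = 974 * 17 / 283
C2 = 58.5088 uM

58.5088 uM


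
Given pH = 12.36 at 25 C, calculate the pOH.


pOH = 14 - pH
pOH = 14 - 12.36
pOH = 1.64

1.64


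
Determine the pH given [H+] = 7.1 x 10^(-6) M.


pH = -log10([H+])
pH = -log10(7.1 x 10^(-6))
pH = 5.1487

5.1487


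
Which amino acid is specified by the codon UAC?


Standard genetic code lookup.
Codon UAC -> Tyr

Tyr


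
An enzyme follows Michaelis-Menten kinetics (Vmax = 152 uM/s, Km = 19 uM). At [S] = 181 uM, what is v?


v = Vmax * [S] / (Km + [S])
v = 152 * 181 / (19 + 181)
v = 137.56 uM/s

137.56 uM/s


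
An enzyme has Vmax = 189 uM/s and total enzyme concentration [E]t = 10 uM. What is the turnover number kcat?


kcat = Vmax / [E]t
kcat = 189 / 10
kcat = 18.9 s^-1

18.9 s^-1


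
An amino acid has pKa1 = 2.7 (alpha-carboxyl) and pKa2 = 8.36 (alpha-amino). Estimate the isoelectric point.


pI = (pKa1 + pKa2) / 2
pI = (2.7 + 8.36) / 2
pI = 5.53

5.53


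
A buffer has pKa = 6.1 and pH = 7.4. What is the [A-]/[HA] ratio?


[A-]/[HA] = 10^(pH - pKa)
= 10^(7.4 - 6.1)
= 19.9526

19.9526


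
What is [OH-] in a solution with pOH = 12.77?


[OH-] = 10^(-pOH)
[OH-] = 10^(-12.77)
[OH-] = 1.698e-13 M

1.698e-13 M


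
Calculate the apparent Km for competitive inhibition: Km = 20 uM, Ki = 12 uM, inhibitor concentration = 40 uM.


Km_app = Km * (1 + [I]/Ki)
Km_app = 20 * (1 + 40/12)
Km_app = 86.6667 uM

86.6667 uM


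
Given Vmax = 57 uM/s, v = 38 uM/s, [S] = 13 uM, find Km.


Km = [S] * (Vmax - v) / v
Km = 13 * (57 - 38) / 38
Km = 6.5 uM

6.5 uM


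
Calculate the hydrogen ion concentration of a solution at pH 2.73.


[H+] = 10^(-pH)
[H+] = 10^(-2.73)
[H+] = 0.0019 M

0.0019 M


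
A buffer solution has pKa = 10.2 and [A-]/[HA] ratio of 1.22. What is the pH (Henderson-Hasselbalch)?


pH = pKa + log10([A-]/[HA])
pH = 10.2 + log10(1.22)
pH = 10.2864

10.2864


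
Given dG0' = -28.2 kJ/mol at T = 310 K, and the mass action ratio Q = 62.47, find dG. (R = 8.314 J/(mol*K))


dG = dG0' + RT * ln(Q) / 1000
dG = -28.2 + 8.314 * 310 * ln(62.47) / 1000
dG = -17.5435 kJ/mol

-17.5435 kJ/mol


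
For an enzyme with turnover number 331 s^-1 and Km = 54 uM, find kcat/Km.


Catalytic efficiency = kcat / Km
= 331 / 54
= 6.1296 uM^-1*s^-1

6.1296 uM^-1*s^-1


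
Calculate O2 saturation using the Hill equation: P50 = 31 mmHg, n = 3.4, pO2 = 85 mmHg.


Y = pO2^n / (P50^n + pO2^n)
Y = 85^3.4 / (31^3.4 + 85^3.4)
Y = 96.86%

96.86%


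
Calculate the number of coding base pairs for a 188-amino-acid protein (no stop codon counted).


Each amino acid = 1 codon = 3 bp
bp = 188 * 3 = 564 bp

564 bp


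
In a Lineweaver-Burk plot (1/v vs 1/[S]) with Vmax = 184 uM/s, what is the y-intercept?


y-intercept = 1/Vmax
= 1/184
= 0.0054 s/uM

0.0054 s/uM


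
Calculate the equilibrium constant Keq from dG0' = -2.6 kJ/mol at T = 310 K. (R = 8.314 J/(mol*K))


Keq = exp(-dG0 * 1000 / (R * T))
Keq = exp(-(-2.6) * 1000 / (8.314 * 310))
Keq = 2.7423

2.7423


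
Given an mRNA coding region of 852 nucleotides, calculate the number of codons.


codons = nucleotides / 3
codons = 852 / 3 = 284

284


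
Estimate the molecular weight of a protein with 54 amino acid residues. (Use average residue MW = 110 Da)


MW = n_residues * 110 Da
MW = 54 * 110
MW = 5940 Da

5940 Da


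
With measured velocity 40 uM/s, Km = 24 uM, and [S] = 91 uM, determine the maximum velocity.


Vmax = v * (Km + [S]) / [S]
Vmax = 40 * (24 + 91) / 91
Vmax = 50.5495 uM/s

50.5495 uM/s


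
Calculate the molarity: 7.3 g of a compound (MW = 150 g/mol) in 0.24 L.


C = (mass / MW) / volume
C = (7.3 / 150) / 0.24
C = 0.2028 M

0.2028 M


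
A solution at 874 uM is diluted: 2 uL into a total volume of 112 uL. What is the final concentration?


C2 = C1 * V1 / V2
C2 = 874 * 2 / 112
C2 = 15.6071 uM

15.6071 uM


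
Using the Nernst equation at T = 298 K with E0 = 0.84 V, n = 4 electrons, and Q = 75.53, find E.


E = E0 - (RT/nF) * ln(Q)
E = 0.84 - (8.314 * 298 / (4 * 96485)) * ln(75.53)
E = 0.8122 V

0.8122 V


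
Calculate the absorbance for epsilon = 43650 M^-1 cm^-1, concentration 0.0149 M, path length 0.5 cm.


A = epsilon * c * l
A = 43650 * 0.0149 * 0.5
A = 325.1925

325.1925


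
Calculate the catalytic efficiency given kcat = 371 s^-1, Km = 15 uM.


Catalytic efficiency = kcat / Km
= 371 / 15
= 24.7333 uM^-1*s^-1

24.7333 uM^-1*s^-1


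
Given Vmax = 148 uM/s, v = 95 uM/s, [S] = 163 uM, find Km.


Km = [S] * (Vmax - v) / v
Km = 163 * (148 - 95) / 95
Km = 90.9368 uM

90.9368 uM


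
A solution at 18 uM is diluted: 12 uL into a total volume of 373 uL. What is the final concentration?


C2 = C1 * V1 / V2
C2 = 18 * 12 / 373
C2 = 0.5791 uM

0.5791 uM


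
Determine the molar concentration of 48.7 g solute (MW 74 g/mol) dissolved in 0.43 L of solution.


C = (mass / MW) / volume
C = (48.7 / 74) / 0.43
C = 1.5305 M

1.5305 M


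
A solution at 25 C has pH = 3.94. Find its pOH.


pOH = 14 - pH
pOH = 14 - 3.94
pOH = 10.06

10.06


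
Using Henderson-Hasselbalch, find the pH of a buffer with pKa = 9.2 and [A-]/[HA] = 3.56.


pH = pKa + log10([A-]/[HA])
pH = 9.2 + log10(3.56)
pH = 9.7514

9.7514


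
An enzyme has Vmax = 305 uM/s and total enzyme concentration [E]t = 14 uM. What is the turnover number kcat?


kcat = Vmax / [E]t
kcat = 305 / 14
kcat = 21.7857 s^-1

21.7857 s^-1


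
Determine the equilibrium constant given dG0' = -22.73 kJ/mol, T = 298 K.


Keq = exp(-dG0 * 1000 / (R * T))
Keq = exp(-(-22.73) * 1000 / (8.314 * 298))
Keq = 9646.0571

9646.0571


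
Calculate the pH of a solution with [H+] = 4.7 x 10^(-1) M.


pH = -log10([H+])
pH = -log10(4.7 x 10^(-1))
pH = 0.3279

0.3279


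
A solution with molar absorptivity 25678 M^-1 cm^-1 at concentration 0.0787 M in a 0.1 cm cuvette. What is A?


A = epsilon * c * l
A = 25678 * 0.0787 * 0.1
A = 202.0859

202.0859


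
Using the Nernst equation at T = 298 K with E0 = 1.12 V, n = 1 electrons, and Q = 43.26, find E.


E = E0 - (RT/nF) * ln(Q)
E = 1.12 - (8.314 * 298 / (1 * 96485)) * ln(43.26)
E = 1.0233 V

1.0233 V
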